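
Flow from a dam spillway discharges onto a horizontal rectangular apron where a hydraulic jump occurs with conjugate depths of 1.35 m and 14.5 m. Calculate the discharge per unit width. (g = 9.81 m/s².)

q = 39.0 m²/s

For a rectangular channel the momentum equation gives q² = ½·g·y₁·y₂·(y₁ + y₂) = ½×9.81×1.35×14.5×15.8 = 1522.
q = √1522 = 39.0 m²/s.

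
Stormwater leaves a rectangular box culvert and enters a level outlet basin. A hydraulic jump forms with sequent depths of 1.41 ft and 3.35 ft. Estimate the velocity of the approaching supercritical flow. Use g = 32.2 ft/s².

V₁ = 13.5 ft/s

For a rectangular channel the momentum equation gives q² = ½·g·y₁·y₂·(y₁ + y₂) = ½×32.2×1.41×3.35×4.76 = 362.
q = √362 = 19.0 ft²/s.
V₁ = q/y₁ = 19.0/1.41 = 13.5 ft/s.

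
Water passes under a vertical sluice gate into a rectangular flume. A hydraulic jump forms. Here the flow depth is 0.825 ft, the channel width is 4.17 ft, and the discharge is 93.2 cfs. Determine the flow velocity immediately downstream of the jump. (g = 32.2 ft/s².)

V₂ = 3.90 ft/s

q = Q/b = 93.2/4.17 = 22.4 ft²/s; V₁ = q/y₁ = 27.1 ft/s. Fr₁ = V₁/√(g·y₁) = 5.26.
Sequent-depth ratio: y₂/y₁ = ½[√(1 + 8Fr₁²) − 1] = ½[√222.0 − 1] = 6.95.
y₂ = 6.95 × 0.825 = 5.73 ft.
V₂ = q/y₂ = 22.4/5.73 = 3.90 ft/s.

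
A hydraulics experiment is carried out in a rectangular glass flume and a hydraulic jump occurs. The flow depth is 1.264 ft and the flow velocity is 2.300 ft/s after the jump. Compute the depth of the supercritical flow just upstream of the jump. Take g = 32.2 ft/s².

Fr₂ = V₂/√(g·y₂) = 2.300/√(32.2×1.264) = 0.3605.
Applying the sequent-depth relation in reverse, y₁/y₂ = ½[√(1 + 8Fr₂²) − 1] = ½[√2.0398 − 1] = 0.2141.
y₁ = 0.2141 × 1.264 = 0.2706 ft.

y₁ = 0.2706 ft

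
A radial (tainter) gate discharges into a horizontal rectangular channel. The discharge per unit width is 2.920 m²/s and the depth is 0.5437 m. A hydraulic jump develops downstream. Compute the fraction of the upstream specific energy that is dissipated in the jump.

ΔE/E₁ = 0.146 (14.6%)

V₁ = q/y₁ = 2.920/0.5437 = 5.371 m/s. Fr₁ = V₁/√(g·y₁) = 5.371/√(9.81×0.5437) = 2.325.
Conjugate-depth relation: y₂/y₁ = ½[√(1 + 8Fr₁²) − 1] = ½[√44.262 − 1] = 2.826.
y₂ = 2.826 × 0.5437 = 1.537 m.
E₁ = y₁ + V₁²/2g = 2.014 m. ΔE = (y₂ − y₁)³/(4y₁y₂) = 0.2930 m. ΔE/E₁ = 0.2930/2.014 = 0.146.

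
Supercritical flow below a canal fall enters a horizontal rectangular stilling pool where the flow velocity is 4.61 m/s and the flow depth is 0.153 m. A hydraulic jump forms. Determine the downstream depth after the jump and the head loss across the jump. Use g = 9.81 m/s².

Fr₁ = V₁/√(g·y₁) = 4.61/√(9.81×0.153) = 3.76.
Bélanger equation: y₂/y₁ = ½[√(1 + 8Fr₁²) − 1] = ½[√114.3 − 1] = 4.84.
y₂ = 4.84 × 0.153 = 0.741 m.
q = V₁·y₁ = 4.61 × 0.153 = 0.705 m²/s. V₂ = q/y₂ = 0.705/0.741 = 0.952 m/s. E₁ = y₁ + V₁²/2g = 1.24 m; E₂ = y₂ + V₂²/2g = 0.787 m. ΔE = E₁ − E₂ = 0.449 m.

y₂ = 0.741 m; ΔE = 0.449 m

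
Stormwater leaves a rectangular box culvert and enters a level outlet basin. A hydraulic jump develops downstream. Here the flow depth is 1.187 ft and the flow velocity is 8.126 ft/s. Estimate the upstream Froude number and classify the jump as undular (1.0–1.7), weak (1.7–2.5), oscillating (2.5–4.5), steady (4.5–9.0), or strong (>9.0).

Fr₁ = V₁/√(g·y₁) = 8.126/√(32.2×1.187) = 1.314.
Fr₁ = 1.314 lies in the undular range.

Fr₁ = 1.314; undular jump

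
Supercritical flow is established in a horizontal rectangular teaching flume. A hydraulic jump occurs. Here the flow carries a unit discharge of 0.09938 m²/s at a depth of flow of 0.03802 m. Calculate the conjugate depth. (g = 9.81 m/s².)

y₂ = 0.2119 m

V₁ = q/y₁ = 0.09938/0.03802 = 2.614 m/s. Fr₁ = V₁/√(g·y₁) = 2.614/√(9.81×0.03802) = 4.280.
By Bélanger, y₂/y₁ = ½[√(1 + 8Fr₁²) − 1] = ½[√147.55 − 1] = 5.573.
y₂ = 5.573 × 0.03802 = 0.2119 m.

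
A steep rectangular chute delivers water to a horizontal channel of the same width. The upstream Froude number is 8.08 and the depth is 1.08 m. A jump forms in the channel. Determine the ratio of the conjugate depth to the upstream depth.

Fr₁ = 8.08 (given).
Conjugate-depth relation: y₂/y₁ = ½[√(1 + 8Fr₁²) − 1] = ½[√523.3 − 1] = 10.9.

y₂/y₁ = 10.9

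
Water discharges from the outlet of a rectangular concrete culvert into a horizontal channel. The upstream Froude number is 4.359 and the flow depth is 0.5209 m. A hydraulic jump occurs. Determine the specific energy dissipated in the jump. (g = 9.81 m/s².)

ΔE = 2.355 m

Fr₁ = 4.359 (given).
Bélanger equation: y₂/y₁ = ½[√(1 + 8Fr₁²) − 1] = ½[√153.01 − 1] = 5.685.
y₂ = 5.685 × 0.5209 = 2.961 m.
V₁ = Fr₁·√(g·y₁) = 4.359×√(9.81×0.5209) = 9.854 m/s; q = V₁·y₁ = 5.133 m²/s. V₂ = q/y₂ = 5.133/2.961 = 1.733 m/s. E₁ = y₁ + V₁²/2g = 5.470 m; E₂ = y₂ + V₂²/2g = 3.114 m. ΔE = E₁ − E₂ = 2.355 m.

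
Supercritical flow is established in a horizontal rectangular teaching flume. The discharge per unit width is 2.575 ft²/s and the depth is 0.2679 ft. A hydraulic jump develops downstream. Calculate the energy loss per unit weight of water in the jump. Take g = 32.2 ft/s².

ΔE = 0.5062 ft

V₁ = q/y₁ = 2.575/0.2679 = 9.612 ft/s. Fr₁ = V₁/√(g·y₁) = 9.612/√(32.2×0.2679) = 3.273.
Conjugate-depth relation: y₂/y₁ = ½[√(1 + 8Fr₁²) − 1] = ½[√86.678 − 1] = 4.155.
y₂ = 4.155 × 0.2679 = 1.113 ft.
V₂ = q/y₂ = 2.575/1.113 = 2.313 ft/s. E₁ = y₁ + V₁²/2g = 1.702 ft; E₂ = y₂ + V₂²/2g = 1.196 ft. ΔE = E₁ − E₂ = 0.5062 ft.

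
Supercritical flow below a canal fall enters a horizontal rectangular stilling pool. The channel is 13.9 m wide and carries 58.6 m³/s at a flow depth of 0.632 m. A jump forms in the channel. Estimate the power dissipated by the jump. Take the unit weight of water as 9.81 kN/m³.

P = 342 kW

q = Q/b = 58.6/13.9 = 4.22 m²/s; V₁ = q/y₁ = 6.67 m/s. Fr₁ = V₁/√(g·y₁) = 2.68.
Conjugate-depth relation: y₂/y₁ = ½[√(1 + 8Fr₁²) − 1] = ½[√58.42 − 1] = 3.32.
y₂ = 3.32 × 0.632 = 2.10 m.
Head loss: ΔE = (y₂ − y₁)³/(4y₁y₂) = (2.10 − 0.632)³/(4×0.632×2.10) = 3.16/5.31 = 0.595 m.
P = γ·Q·ΔE = 9.81 × 58.6 × 0.595 = 342 kW.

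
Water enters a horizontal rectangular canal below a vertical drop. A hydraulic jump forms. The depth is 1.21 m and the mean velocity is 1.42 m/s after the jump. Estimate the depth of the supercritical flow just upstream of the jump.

y₁ = 0.324 m

Fr₂ = V₂/√(g·y₂) = 1.42/√(9.81×1.21) = 0.412.
Since the conjugate-depth ratio holds either way, y₁/y₂ = ½[√(1 + 8Fr₂²) − 1] = ½[√2.359 − 1] = 0.268.
y₁ = 0.268 × 1.21 = 0.324 m.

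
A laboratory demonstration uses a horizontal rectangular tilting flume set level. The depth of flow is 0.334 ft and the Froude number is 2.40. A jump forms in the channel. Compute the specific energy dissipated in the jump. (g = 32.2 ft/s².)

ΔE = 0.205 ft

Fr₁ = 2.40 (given).
From the momentum equation for a rectangular channel, y₂/y₁ = ½[√(1 + 8Fr₁²) − 1] = ½[√47.08 − 1] = 2.93.
y₂ = 2.93 × 0.334 = 0.979 ft.
V₁ = Fr₁·√(g·y₁) = 2.40×√(32.2×0.334) = 7.87 ft/s; q = V₁·y₁ = 2.63 ft²/s. V₂ = q/y₂ = 2.63/0.979 = 2.69 ft/s. E₁ = y₁ + V₁²/2g = 1.30 ft; E₂ = y₂ + V₂²/2g = 1.09 ft. ΔE = E₁ − E₂ = 0.205 ft.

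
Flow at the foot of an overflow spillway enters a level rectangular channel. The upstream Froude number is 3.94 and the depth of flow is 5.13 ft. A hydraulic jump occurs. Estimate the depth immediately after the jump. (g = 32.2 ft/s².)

y₂ = 26.1 ft

Fr₁ = 3.94 (given).
Bélanger equation: y₂/y₁ = ½[√(1 + 8Fr₁²) − 1] = ½[√125.2 − 1] = 5.09.
y₂ = 5.09 × 5.13 = 26.1 ft.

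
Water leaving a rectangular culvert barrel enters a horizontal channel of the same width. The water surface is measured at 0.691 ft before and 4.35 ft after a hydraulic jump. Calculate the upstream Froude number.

Fr₁ = 4.79

For a rectangular channel the momentum equation gives q² = ½·g·y₁·y₂·(y₁ + y₂) = ½×32.2×0.691×4.35×5.04 = 244.
q = √244 = 15.6 ft²/s.
V₁ = q/y₁ = 22.6 ft/s; Fr₁ = V₁/√(g·y₁) = 4.79.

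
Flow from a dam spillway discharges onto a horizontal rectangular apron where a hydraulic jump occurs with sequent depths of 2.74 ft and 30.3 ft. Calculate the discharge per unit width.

For a rectangular channel the momentum equation gives q² = ½·g·y₁·y₂·(y₁ + y₂) = ½×32.2×2.74×30.3×33.0 = 44163.
q = √44163 = 210 ft²/s.

q = 210 ft²/s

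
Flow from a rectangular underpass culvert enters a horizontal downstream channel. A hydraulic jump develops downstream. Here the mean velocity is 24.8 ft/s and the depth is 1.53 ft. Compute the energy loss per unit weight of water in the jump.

Fr₁ = V₁/√(g·y₁) = 24.8/√(32.2×1.53) = 3.53.
Conjugate-depth relation: y₂/y₁ = ½[√(1 + 8Fr₁²) − 1] = ½[√100.9 − 1] = 4.52.
y₂ = 4.52 × 1.53 = 6.92 ft.
q = V₁·y₁ = 24.8 × 1.53 = 37.9 ft²/s. V₂ = q/y₂ = 37.9/6.92 = 5.48 ft/s. E₁ = y₁ + V₁²/2g = 11.1 ft; E₂ = y₂ + V₂²/2g = 7.39 ft. ΔE = E₁ − E₂ = 3.69 ft.

ΔE = 3.69 ft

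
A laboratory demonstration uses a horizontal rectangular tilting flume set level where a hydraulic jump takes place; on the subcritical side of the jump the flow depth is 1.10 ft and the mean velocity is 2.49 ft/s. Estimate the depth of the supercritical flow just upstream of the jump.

Fr₂ = V₂/√(g·y₂) = 2.49/√(32.2×1.10) = 0.418.
Since the conjugate-depth ratio holds either way, y₁/y₂ = ½[√(1 + 8Fr₂²) − 1] = ½[√2.400 − 1] = 0.275.
y₁ = 0.275 × 1.10 = 0.302 ft.

y₁ = 0.302 ft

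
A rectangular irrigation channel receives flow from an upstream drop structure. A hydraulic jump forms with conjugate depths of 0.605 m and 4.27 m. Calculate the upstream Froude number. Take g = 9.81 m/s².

Fr₁ = 5.33

For a rectangular channel the momentum equation gives q² = ½·g·y₁·y₂·(y₁ + y₂) = ½×9.81×0.605×4.27×4.88 = 61.8.
q = √61.8 = 7.86 m²/s.
V₁ = q/y₁ = 13.0 m/s; Fr₁ = V₁/√(g·y₁) = 5.33.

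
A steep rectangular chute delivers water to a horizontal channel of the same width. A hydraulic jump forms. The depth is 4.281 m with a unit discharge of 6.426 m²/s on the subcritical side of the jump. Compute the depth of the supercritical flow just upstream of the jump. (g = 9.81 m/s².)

y₁ = 0.4185 m

V₂ = q/y₂ = 6.426/4.281 = 1.501 m/s; Fr₂ = V₂/√(g·y₂) = 0.2316.
Applying the sequent-depth relation in reverse, y₁/y₂ = ½[√(1 + 8Fr₂²) − 1] = ½[√1.4292 − 1] = 0.09775.
y₁ = 0.09775 × 4.281 = 0.4185 m.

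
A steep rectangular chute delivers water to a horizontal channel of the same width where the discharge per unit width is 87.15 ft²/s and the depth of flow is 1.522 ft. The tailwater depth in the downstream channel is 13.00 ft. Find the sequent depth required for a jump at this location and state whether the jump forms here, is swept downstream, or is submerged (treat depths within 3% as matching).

V₁ = q/y₁ = 87.15/1.522 = 57.26 ft/s. Fr₁ = V₁/√(g·y₁) = 57.26/√(32.2×1.522) = 8.179.
Bélanger equation: y₂/y₁ = ½[√(1 + 8Fr₁²) − 1] = ½[√536.21 − 1] = 11.08.
y₂ = 11.08 × 1.522 = 16.86 ft.
Tailwater y_tw = 13.00 ft: y_tw < y₂, so the jump is swept downstream.

y₂ = 16.86 ft; the jump is swept downstream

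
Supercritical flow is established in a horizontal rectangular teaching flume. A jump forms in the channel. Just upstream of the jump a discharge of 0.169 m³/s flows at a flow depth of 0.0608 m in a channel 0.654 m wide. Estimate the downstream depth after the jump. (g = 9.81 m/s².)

q = Q/b = 0.169/0.654 = 0.258 m²/s; V₁ = q/y₁ = 4.25 m/s. Fr₁ = V₁/√(g·y₁) = 5.50.
From the momentum equation for a rectangular channel, y₂/y₁ = ½[√(1 + 8Fr₁²) − 1] = ½[√243.3 − 1] = 7.30.
y₂ = 7.30 × 0.0608 = 0.444 m.

y₂ = 0.444 m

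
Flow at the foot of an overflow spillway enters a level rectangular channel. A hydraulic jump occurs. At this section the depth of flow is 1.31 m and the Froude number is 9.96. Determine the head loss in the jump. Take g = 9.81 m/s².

Fr₁ = 9.96 (given).
Conjugate-depth relation: y₂/y₁ = ½[√(1 + 8Fr₁²) − 1] = ½[√794.6 − 1] = 13.6.
y₂ = 13.6 × 1.31 = 17.8 m.
V₁ = Fr₁·√(g·y₁) = 9.96×√(9.81×1.31) = 35.7 m/s; q = V₁·y₁ = 46.8 m²/s. V₂ = q/y₂ = 46.8/17.8 = 2.63 m/s. E₁ = y₁ + V₁²/2g = 66.3 m; E₂ = y₂ + V₂²/2g = 18.2 m. ΔE = E₁ − E₂ = 48.1 m.

ΔE = 48.1 m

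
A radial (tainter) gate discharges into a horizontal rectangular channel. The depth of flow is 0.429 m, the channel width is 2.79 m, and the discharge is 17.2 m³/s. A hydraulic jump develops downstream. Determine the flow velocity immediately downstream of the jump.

V₂ = 1.53 m/s

q = Q/b = 17.2/2.79 = 6.16 m²/s; V₁ = q/y₁ = 14.4 m/s. Fr₁ = V₁/√(g·y₁) = 7.00.
Bélanger equation: y₂/y₁ = ½[√(1 + 8Fr₁²) − 1] = ½[√393.6 − 1] = 9.42.
y₂ = 9.42 × 0.429 = 4.04 m.
V₂ = q/y₂ = 6.16/4.04 = 1.53 m/s.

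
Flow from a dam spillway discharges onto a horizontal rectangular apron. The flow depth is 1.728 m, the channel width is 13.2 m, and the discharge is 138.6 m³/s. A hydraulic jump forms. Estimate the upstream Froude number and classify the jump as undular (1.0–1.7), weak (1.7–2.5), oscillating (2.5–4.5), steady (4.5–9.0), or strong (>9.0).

Fr₁ = 1.476; undular jump

q = Q/b = 138.6/13.2 = 10.50 m²/s; V₁ = q/y₁ = 6.076 m/s. Fr₁ = V₁/√(g·y₁) = 1.476.
Fr₁ = 1.476 lies in the undular range.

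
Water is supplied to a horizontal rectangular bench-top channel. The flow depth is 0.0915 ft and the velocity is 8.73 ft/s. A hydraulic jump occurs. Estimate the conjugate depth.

y₂ = 0.614 ft

Fr₁ = V₁/√(g·y₁) = 8.73/√(32.2×0.0915) = 5.09.
Conjugate-depth relation: y₂/y₁ = ½[√(1 + 8Fr₁²) − 1] = ½[√207.9 − 1] = 6.71.
y₂ = 6.71 × 0.0915 = 0.614 ft.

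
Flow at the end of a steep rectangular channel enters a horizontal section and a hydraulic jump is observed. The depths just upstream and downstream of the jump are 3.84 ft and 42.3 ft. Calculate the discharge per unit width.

For a rectangular channel the momentum equation gives q² = ½·g·y₁·y₂·(y₁ + y₂) = ½×32.2×3.84×42.3×46.1 = 120663.
q = √120663 = 347 ft²/s.

q = 347 ft²/s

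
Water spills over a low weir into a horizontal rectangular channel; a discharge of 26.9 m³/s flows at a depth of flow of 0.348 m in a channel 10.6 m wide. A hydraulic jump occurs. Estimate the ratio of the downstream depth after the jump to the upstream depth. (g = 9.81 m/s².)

q = Q/b = 26.9/10.6 = 2.54 m²/s; V₁ = q/y₁ = 7.29 m/s. Fr₁ = V₁/√(g·y₁) = 3.95.
From the momentum equation for a rectangular channel, y₂/y₁ = ½[√(1 + 8Fr₁²) − 1] = ½[√125.6 − 1] = 5.10.

y₂/y₁ = 5.10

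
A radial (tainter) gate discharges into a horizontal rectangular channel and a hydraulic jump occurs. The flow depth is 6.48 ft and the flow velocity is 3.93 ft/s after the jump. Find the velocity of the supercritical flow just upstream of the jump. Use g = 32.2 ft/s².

V₁ = 30.0 ft/s

Fr₂ = V₂/√(g·y₂) = 3.93/√(32.2×6.48) = 0.272.
Since the conjugate-depth ratio holds either way, y₁/y₂ = ½[√(1 + 8Fr₂²) − 1] = ½[√1.592 − 1] = 0.131.
y₁ = 0.131 × 6.48 = 0.848 ft.
V₁ = q/y₁ = 25.5/0.848 = 30.0 ft/s.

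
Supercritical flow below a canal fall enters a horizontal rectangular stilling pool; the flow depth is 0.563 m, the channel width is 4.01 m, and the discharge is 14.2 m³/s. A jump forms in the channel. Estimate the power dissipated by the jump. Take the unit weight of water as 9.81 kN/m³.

q = Q/b = 14.2/4.01 = 3.54 m²/s; V₁ = q/y₁ = 6.29 m/s. Fr₁ = V₁/√(g·y₁) = 2.68.
Bélanger equation: y₂/y₁ = ½[√(1 + 8Fr₁²) − 1] = ½[√58.30 − 1] = 3.32.
y₂ = 3.32 × 0.563 = 1.87 m.
V₂ = q/y₂ = 3.54/1.87 = 1.90 m/s. E₁ = y₁ + V₁²/2g = 2.58 m; E₂ = y₂ + V₂²/2g = 2.05 m. ΔE = E₁ − E₂ = 0.528 m.
P = γ·Q·ΔE = 9.81 × 14.2 × 0.528 = 73.6 kW.

P = 73.6 kW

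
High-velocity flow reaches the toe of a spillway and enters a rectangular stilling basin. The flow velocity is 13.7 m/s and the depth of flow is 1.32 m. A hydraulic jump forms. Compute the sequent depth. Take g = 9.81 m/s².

y₂ = 6.48 m

Fr₁ = V₁/√(g·y₁) = 13.7/√(9.81×1.32) = 3.81.
From the momentum equation for a rectangular channel, y₂/y₁ = ½[√(1 + 8Fr₁²) − 1] = ½[√117.0 − 1] = 4.91.
y₂ = 4.91 × 1.32 = 6.48 m.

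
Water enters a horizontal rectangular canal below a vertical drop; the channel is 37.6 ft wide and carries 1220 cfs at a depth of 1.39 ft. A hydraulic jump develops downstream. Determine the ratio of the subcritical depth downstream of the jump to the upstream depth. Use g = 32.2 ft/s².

q = Q/b = 1220/37.6 = 32.4 ft²/s; V₁ = q/y₁ = 23.3 ft/s. Fr₁ = V₁/√(g·y₁) = 3.49.
Conjugate-depth relation: y₂/y₁ = ½[√(1 + 8Fr₁²) − 1] = ½[√98.39 − 1] = 4.46.

y₂/y₁ = 4.46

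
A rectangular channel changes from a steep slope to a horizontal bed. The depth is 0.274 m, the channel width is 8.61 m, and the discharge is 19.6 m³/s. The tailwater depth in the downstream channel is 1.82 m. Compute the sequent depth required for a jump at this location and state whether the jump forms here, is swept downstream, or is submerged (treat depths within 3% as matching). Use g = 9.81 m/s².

q = Q/b = 19.6/8.61 = 2.28 m²/s; V₁ = q/y₁ = 8.31 m/s. Fr₁ = V₁/√(g·y₁) = 5.07.
Conjugate-depth relation: y₂/y₁ = ½[√(1 + 8Fr₁²) − 1] = ½[√206.4 − 1] = 6.68.
y₂ = 6.68 × 0.274 = 1.83 m.
Tailwater y_tw = 1.82 m: y_tw ≈ y₂, so the jump forms here.

y₂ = 1.83 m; the jump forms here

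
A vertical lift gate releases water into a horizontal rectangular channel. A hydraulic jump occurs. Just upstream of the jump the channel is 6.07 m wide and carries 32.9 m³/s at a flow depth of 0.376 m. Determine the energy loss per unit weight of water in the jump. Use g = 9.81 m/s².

q = Q/b = 32.9/6.07 = 5.42 m²/s; V₁ = q/y₁ = 14.4 m/s. Fr₁ = V₁/√(g·y₁) = 7.51.
Bélanger equation: y₂/y₁ = ½[√(1 + 8Fr₁²) − 1] = ½[√451.7 − 1] = 10.1.
y₂ = 10.1 × 0.376 = 3.81 m.
V₂ = q/y₂ = 5.42/3.81 = 1.42 m/s. E₁ = y₁ + V₁²/2g = 11.0 m; E₂ = y₂ + V₂²/2g = 3.91 m. ΔE = E₁ − E₂ = 7.06 m.

ΔE = 7.06 m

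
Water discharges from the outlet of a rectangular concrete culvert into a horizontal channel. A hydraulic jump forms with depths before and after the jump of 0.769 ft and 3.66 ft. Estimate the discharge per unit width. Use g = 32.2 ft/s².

q = 14.2 ft²/s

For a rectangular channel the momentum equation gives q² = ½·g·y₁·y₂·(y₁ + y₂) = ½×32.2×0.769×3.66×4.43 = 201.
q = √201 = 14.2 ft²/s.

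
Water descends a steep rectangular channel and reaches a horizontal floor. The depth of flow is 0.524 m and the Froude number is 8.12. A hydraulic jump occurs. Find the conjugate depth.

Fr₁ = 8.12 (given).
By Bélanger, y₂/y₁ = ½[√(1 + 8Fr₁²) − 1] = ½[√528.5 − 1] = 11.0.
y₂ = 11.0 × 0.524 = 5.76 m.

y₂ = 5.76 m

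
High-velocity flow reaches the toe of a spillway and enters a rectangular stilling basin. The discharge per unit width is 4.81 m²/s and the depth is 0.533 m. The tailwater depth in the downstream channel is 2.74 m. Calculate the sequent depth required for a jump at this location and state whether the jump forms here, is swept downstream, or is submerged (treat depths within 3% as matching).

y₂ = 2.72 m; the jump forms here

V₁ = q/y₁ = 4.81/0.533 = 9.02 m/s. Fr₁ = V₁/√(g·y₁) = 9.02/√(9.81×0.533) = 3.95.
Conjugate-depth relation: y₂/y₁ = ½[√(1 + 8Fr₁²) − 1] = ½[√125.6 − 1] = 5.10.
y₂ = 5.10 × 0.533 = 2.72 m.
Tailwater y_tw = 2.74 m: y_tw ≈ y₂, so the jump forms here.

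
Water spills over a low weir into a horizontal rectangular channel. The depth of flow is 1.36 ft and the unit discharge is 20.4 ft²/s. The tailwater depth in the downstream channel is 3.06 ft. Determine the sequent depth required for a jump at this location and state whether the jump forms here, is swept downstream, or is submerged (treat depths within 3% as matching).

y₂ = 3.73 ft; the jump is swept downstream

V₁ = q/y₁ = 20.4/1.36 = 15.0 ft/s. Fr₁ = V₁/√(g·y₁) = 15.0/√(32.2×1.36) = 2.27.
Bélanger equation: y₂/y₁ = ½[√(1 + 8Fr₁²) − 1] = ½[√42.10 − 1] = 2.74.
y₂ = 2.74 × 1.36 = 3.73 ft.
Tailwater y_tw = 3.06 ft: y_tw < y₂, so the jump is swept downstream.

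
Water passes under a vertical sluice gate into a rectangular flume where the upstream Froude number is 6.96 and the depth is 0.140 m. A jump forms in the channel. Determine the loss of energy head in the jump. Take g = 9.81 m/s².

ΔE = 2.18 m

Fr₁ = 6.96 (given).
Sequent-depth ratio: y₂/y₁ = ½[√(1 + 8Fr₁²) − 1] = ½[√388.5 − 1] = 9.36.
y₂ = 9.36 × 0.140 = 1.31 m.
V₁ = Fr₁·√(g·y₁) = 6.96×√(9.81×0.140) = 8.16 m/s; q = V₁·y₁ = 1.14 m²/s. V₂ = q/y₂ = 1.14/1.31 = 0.872 m/s. E₁ = y₁ + V₁²/2g = 3.53 m; E₂ = y₂ + V₂²/2g = 1.35 m. ΔE = E₁ − E₂ = 2.18 m.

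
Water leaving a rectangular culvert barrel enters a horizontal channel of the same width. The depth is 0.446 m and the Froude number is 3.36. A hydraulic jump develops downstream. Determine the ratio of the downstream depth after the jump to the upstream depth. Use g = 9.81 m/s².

y₂/y₁ = 4.28

Fr₁ = 3.36 (given).
Bélanger equation: y₂/y₁ = ½[√(1 + 8Fr₁²) − 1] = ½[√91.32 − 1] = 4.28.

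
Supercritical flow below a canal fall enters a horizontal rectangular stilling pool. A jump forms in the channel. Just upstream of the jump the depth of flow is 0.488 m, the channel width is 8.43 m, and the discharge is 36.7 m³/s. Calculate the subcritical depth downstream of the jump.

y₂ = 2.58 m

q = Q/b = 36.7/8.43 = 4.35 m²/s; V₁ = q/y₁ = 8.92 m/s. Fr₁ = V₁/√(g·y₁) = 4.08.
From the momentum equation for a rectangular channel, y₂/y₁ = ½[√(1 + 8Fr₁²) − 1] = ½[√134.0 − 1] = 5.29.
y₂ = 5.29 × 0.488 = 2.58 m.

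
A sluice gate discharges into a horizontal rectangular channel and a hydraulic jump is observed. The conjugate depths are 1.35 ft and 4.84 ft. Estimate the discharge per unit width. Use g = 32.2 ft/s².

For a rectangular channel the momentum equation gives q² = ½·g·y₁·y₂·(y₁ + y₂) = ½×32.2×1.35×4.84×6.19 = 651.
q = √651 = 25.5 ft²/s.

q = 25.5 ft²/s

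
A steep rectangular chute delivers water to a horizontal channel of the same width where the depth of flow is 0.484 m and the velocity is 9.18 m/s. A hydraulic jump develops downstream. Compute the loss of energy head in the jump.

ΔE = 1.98 m

Fr₁ = V₁/√(g·y₁) = 9.18/√(9.81×0.484) = 4.21.
From the momentum equation for a rectangular channel, y₂/y₁ = ½[√(1 + 8Fr₁²) − 1] = ½[√143.0 − 1] = 5.48.
y₂ = 5.48 × 0.484 = 2.65 m.
Head loss: ΔE = (y₂ − y₁)³/(4y₁y₂) = (2.65 − 0.484)³/(4×0.484×2.65) = 10.2/5.13 = 1.98 m.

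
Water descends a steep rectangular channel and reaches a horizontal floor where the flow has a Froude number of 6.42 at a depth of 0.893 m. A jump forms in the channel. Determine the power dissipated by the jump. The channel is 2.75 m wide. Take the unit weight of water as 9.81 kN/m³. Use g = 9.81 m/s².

Fr₁ = 6.42 (given).
Bélanger equation: y₂/y₁ = ½[√(1 + 8Fr₁²) − 1] = ½[√330.7 − 1] = 8.59.
y₂ = 8.59 × 0.893 = 7.67 m.
V₁ = Fr₁·√(g·y₁) = 6.42×√(9.81×0.893) = 19.0 m/s; q = V₁·y₁ = 17.0 m²/s. V₂ = q/y₂ = 17.0/7.67 = 2.21 m/s. E₁ = y₁ + V₁²/2g = 19.3 m; E₂ = y₂ + V₂²/2g = 7.92 m. ΔE = E₁ − E₂ = 11.4 m.
Q = q·b = 17.0 × 2.75 = 46.7 m³/s. P = γ·Q·ΔE = 9.81 × 46.7 × 11.4 = 5206 kW.

P = 5206 kW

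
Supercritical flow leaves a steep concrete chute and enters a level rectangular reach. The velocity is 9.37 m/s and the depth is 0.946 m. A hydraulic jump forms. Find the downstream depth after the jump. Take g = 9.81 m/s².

y₂ = 3.67 m

Fr₁ = V₁/√(g·y₁) = 9.37/√(9.81×0.946) = 3.08.
By Bélanger, y₂/y₁ = ½[√(1 + 8Fr₁²) − 1] = ½[√76.68 − 1] = 3.88.
y₂ = 3.88 × 0.946 = 3.67 m.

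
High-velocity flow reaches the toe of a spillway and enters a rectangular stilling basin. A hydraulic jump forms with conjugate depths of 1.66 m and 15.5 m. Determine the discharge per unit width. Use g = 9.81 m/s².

q = 46.5 m²/s

For a rectangular channel the momentum equation gives q² = ½·g·y₁·y₂·(y₁ + y₂) = ½×9.81×1.66×15.5×17.2 = 2166.
q = √2166 = 46.5 m²/s.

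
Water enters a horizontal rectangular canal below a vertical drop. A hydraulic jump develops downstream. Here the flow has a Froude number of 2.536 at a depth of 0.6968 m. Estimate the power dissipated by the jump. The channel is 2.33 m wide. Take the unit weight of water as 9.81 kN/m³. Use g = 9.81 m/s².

Fr₁ = 2.536 (given).
Sequent-depth ratio: y₂/y₁ = ½[√(1 + 8Fr₁²) − 1] = ½[√52.450 − 1] = 3.121.
y₂ = 3.121 × 0.6968 = 2.175 m.
V₁ = Fr₁·√(g·y₁) = 2.536×√(9.81×0.6968) = 6.630 m/s; q = V₁·y₁ = 4.620 m²/s. V₂ = q/y₂ = 4.620/2.175 = 2.124 m/s. E₁ = y₁ + V₁²/2g = 2.937 m; E₂ = y₂ + V₂²/2g = 2.405 m. ΔE = E₁ − E₂ = 0.5326 m.
Q = q·b = 4.620 × 2.33 = 10.76 m³/s. P = γ·Q·ΔE = 9.81 × 10.76 × 0.5326 = 56.25 kW.

P = 56.25 kW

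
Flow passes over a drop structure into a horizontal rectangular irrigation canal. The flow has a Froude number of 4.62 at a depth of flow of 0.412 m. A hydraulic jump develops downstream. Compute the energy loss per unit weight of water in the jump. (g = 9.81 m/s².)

ΔE = 2.20 m

Fr₁ = 4.62 (given).
From the momentum equation for a rectangular channel, y₂/y₁ = ½[√(1 + 8Fr₁²) − 1] = ½[√171.8 − 1] = 6.05.
y₂ = 6.05 × 0.412 = 2.49 m.
V₁ = Fr₁·√(g·y₁) = 4.62×√(9.81×0.412) = 9.29 m/s; q = V₁·y₁ = 3.83 m²/s. V₂ = q/y₂ = 3.83/2.49 = 1.53 m/s. E₁ = y₁ + V₁²/2g = 4.81 m; E₂ = y₂ + V₂²/2g = 2.61 m. ΔE = E₁ − E₂ = 2.20 m.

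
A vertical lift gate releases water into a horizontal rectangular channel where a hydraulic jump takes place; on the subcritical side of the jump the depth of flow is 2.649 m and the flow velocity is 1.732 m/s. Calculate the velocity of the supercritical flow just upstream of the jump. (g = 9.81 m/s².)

V₁ = 8.953 m/s

Fr₂ = V₂/√(g·y₂) = 1.732/√(9.81×2.649) = 0.3398.
Applying the sequent-depth relation in reverse, y₁/y₂ = ½[√(1 + 8Fr₂²) − 1] = ½[√1.9235 − 1] = 0.1935.
y₁ = 0.1935 × 2.649 = 0.5125 m.
V₁ = q/y₁ = 4.588/0.5125 = 8.953 m/s.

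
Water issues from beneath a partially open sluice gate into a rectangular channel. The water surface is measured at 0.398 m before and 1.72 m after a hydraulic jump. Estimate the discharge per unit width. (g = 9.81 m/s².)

q = 2.67 m²/s

For a rectangular channel the momentum equation gives q² = ½·g·y₁·y₂·(y₁ + y₂) = ½×9.81×0.398×1.72×2.12 = 7.11.
q = √7.11 = 2.67 m²/s.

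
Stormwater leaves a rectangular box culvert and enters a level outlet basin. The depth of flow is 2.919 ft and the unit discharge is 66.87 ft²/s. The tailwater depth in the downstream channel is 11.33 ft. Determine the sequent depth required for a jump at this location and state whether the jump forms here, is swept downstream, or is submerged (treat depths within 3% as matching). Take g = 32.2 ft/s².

y₂ = 8.404 ft; the jump is submerged

V₁ = q/y₁ = 66.87/2.919 = 22.91 ft/s. Fr₁ = V₁/√(g·y₁) = 22.91/√(32.2×2.919) = 2.363.
Bélanger equation: y₂/y₁ = ½[√(1 + 8Fr₁²) − 1] = ½[√45.668 − 1] = 2.879.
y₂ = 2.879 × 2.919 = 8.404 ft.
Tailwater y_tw = 11.33 ft: y_tw > y₂, so the jump is submerged.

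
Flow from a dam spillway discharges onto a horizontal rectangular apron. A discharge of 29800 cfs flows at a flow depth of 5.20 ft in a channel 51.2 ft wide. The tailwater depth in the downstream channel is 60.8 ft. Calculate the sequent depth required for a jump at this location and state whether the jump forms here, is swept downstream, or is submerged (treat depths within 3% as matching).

q = Q/b = 29800/51.2 = 582 ft²/s; V₁ = q/y₁ = 112 ft/s. Fr₁ = V₁/√(g·y₁) = 8.65.
From the momentum equation for a rectangular channel, y₂/y₁ = ½[√(1 + 8Fr₁²) − 1] = ½[√599.6 − 1] = 11.7.
y₂ = 11.7 × 5.20 = 61.1 ft.
Tailwater y_tw = 60.8 ft: y_tw ≈ y₂, so the jump forms here.

y₂ = 61.1 ft; the jump forms here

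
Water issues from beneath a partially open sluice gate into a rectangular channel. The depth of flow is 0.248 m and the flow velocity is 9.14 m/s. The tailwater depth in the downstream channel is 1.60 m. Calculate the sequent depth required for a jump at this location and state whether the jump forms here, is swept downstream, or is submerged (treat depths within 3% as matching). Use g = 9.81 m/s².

Fr₁ = V₁/√(g·y₁) = 9.14/√(9.81×0.248) = 5.86.
Sequent-depth ratio: y₂/y₁ = ½[√(1 + 8Fr₁²) − 1] = ½[√275.7 − 1] = 7.80.
y₂ = 7.80 × 0.248 = 1.93 m.
Tailwater y_tw = 1.60 m: y_tw < y₂, so the jump is swept downstream.

y₂ = 1.93 m; the jump is swept downstream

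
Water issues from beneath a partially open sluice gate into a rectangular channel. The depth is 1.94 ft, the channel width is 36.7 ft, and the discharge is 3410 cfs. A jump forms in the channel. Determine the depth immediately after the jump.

q = Q/b = 3410/36.7 = 92.9 ft²/s; V₁ = q/y₁ = 47.9 ft/s. Fr₁ = V₁/√(g·y₁) = 6.06.
Sequent-depth ratio: y₂/y₁ = ½[√(1 + 8Fr₁²) − 1] = ½[√294.8 − 1] = 8.08.
y₂ = 8.08 × 1.94 = 15.7 ft.

y₂ = 15.7 ft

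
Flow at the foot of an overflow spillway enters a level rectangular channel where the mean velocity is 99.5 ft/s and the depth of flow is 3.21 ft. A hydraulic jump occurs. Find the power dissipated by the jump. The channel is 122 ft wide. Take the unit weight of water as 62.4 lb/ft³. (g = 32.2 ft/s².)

P = 500557 hp

Fr₁ = V₁/√(g·y₁) = 99.5/√(32.2×3.21) = 9.79.
Conjugate-depth relation: y₂/y₁ = ½[√(1 + 8Fr₁²) − 1] = ½[√767.3 − 1] = 13.3.
y₂ = 13.3 × 3.21 = 42.9 ft.
Head loss: ΔE = (y₂ − y₁)³/(4y₁y₂) = (42.9 − 3.21)³/(4×3.21×42.9) = 62300/550 = 113 ft.
q = V₁·y₁ = 99.5 × 3.21 = 319 ft²/s. Q = q·b = 319 × 122 = 38966 cfs. P = γ·Q·ΔE/550 = 62.4 × 38966 × 113 / 550 = 500557 hp.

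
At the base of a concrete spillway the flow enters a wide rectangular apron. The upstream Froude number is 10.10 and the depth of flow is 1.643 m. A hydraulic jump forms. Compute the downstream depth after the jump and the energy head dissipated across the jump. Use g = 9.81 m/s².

Fr₁ = 10.10 (given).
Conjugate-depth relation: y₂/y₁ = ½[√(1 + 8Fr₁²) − 1] = ½[√817.08 − 1] = 13.79.
y₂ = 13.79 × 1.643 = 22.66 m.
V₁ = Fr₁·√(g·y₁) = 10.10×√(9.81×1.643) = 40.55 m/s; q = V₁·y₁ = 66.62 m²/s. V₂ = q/y₂ = 66.62/22.66 = 2.940 m/s. E₁ = y₁ + V₁²/2g = 85.44 m; E₂ = y₂ + V₂²/2g = 23.10 m. ΔE = E₁ − E₂ = 62.34 m.

y₂ = 22.66 m; ΔE = 62.34 m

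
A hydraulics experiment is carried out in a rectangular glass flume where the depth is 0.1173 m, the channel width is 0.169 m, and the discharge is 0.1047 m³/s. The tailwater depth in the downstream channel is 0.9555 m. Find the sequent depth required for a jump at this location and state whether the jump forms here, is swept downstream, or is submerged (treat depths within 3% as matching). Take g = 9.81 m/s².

q = Q/b = 0.1047/0.169 = 0.6195 m²/s; V₁ = q/y₁ = 5.282 m/s. Fr₁ = V₁/√(g·y₁) = 4.924.
Conjugate-depth relation: y₂/y₁ = ½[√(1 + 8Fr₁²) − 1] = ½[√194.93 − 1] = 6.481.
y₂ = 6.481 × 0.1173 = 0.7602 m.
Tailwater y_tw = 0.9555 m: y_tw > y₂, so the jump is submerged.

y₂ = 0.7602 m; the jump is submerged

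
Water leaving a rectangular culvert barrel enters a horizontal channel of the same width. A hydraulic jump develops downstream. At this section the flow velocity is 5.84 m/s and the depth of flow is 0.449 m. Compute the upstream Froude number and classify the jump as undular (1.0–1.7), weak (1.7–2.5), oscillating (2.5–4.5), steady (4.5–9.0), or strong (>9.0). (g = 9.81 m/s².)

Fr₁ = 2.78; oscillating jump

Fr₁ = V₁/√(g·y₁) = 5.84/√(9.81×0.449) = 2.78.
Fr₁ = 2.78 lies in the oscillating range.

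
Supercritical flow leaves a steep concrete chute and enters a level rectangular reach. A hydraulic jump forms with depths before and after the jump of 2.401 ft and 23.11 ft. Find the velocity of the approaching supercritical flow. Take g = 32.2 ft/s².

For a rectangular channel the momentum equation gives q² = ½·g·y₁·y₂·(y₁ + y₂) = ½×32.2×2.401×23.11×25.51 = 22790.
q = √22790 = 151.0 ft²/s.
V₁ = q/y₁ = 151.0/2.401 = 62.88 ft/s.

V₁ = 62.88 ft/s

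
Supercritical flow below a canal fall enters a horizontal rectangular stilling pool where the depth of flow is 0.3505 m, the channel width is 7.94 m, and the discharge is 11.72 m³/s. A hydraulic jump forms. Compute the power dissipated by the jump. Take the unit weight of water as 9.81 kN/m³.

P = 19.65 kW

q = Q/b = 11.72/7.94 = 1.476 m²/s; V₁ = q/y₁ = 4.211 m/s. Fr₁ = V₁/√(g·y₁) = 2.271.
From the momentum equation for a rectangular channel, y₂/y₁ = ½[√(1 + 8Fr₁²) − 1] = ½[√42.264 − 1] = 2.751.
y₂ = 2.751 × 0.3505 = 0.9641 m.
V₂ = q/y₂ = 1.476/0.9641 = 1.531 m/s. E₁ = y₁ + V₁²/2g = 1.254 m; E₂ = y₂ + V₂²/2g = 1.084 m. ΔE = E₁ − E₂ = 0.1709 m.
P = γ·Q·ΔE = 9.81 × 11.72 × 0.1709 = 19.65 kW.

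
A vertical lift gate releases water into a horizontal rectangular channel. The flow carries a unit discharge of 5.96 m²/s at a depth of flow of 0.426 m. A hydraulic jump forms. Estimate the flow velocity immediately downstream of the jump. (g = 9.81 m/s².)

V₂ = 1.52 m/s

V₁ = q/y₁ = 5.96/0.426 = 14.0 m/s. Fr₁ = V₁/√(g·y₁) = 14.0/√(9.81×0.426) = 6.84.
By Bélanger, y₂/y₁ = ½[√(1 + 8Fr₁²) − 1] = ½[√375.7 − 1] = 9.19.
y₂ = 9.19 × 0.426 = 3.92 m.
V₂ = q/y₂ = 5.96/3.92 = 1.52 m/s.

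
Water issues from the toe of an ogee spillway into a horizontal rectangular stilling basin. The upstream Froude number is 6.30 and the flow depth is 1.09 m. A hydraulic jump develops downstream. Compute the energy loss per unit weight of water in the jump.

Fr₁ = 6.30 (given).
By Bélanger, y₂/y₁ = ½[√(1 + 8Fr₁²) − 1] = ½[√318.5 − 1] = 8.42.
y₂ = 8.42 × 1.09 = 9.18 m.
Head loss: ΔE = (y₂ − y₁)³/(4y₁y₂) = (9.18 − 1.09)³/(4×1.09×9.18) = 530/40.0 = 13.2 m.

ΔE = 13.2 m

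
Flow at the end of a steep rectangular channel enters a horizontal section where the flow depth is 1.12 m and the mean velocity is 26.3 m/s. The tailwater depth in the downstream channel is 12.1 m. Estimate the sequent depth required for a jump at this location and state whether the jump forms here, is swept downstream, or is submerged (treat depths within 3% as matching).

Fr₁ = V₁/√(g·y₁) = 26.3/√(9.81×1.12) = 7.93.
From the momentum equation for a rectangular channel, y₂/y₁ = ½[√(1 + 8Fr₁²) − 1] = ½[√504.6 − 1] = 10.7.
y₂ = 10.7 × 1.12 = 12.0 m.
Tailwater y_tw = 12.1 m: y_tw ≈ y₂, so the jump forms here.

y₂ = 12.0 m; the jump forms here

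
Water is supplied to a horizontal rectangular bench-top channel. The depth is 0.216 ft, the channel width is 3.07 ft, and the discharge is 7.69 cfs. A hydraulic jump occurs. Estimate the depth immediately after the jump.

q = Q/b = 7.69/3.07 = 2.50 ft²/s; V₁ = q/y₁ = 11.6 ft/s. Fr₁ = V₁/√(g·y₁) = 4.40.
By Bélanger, y₂/y₁ = ½[√(1 + 8Fr₁²) − 1] = ½[√155.7 − 1] = 5.74.
y₂ = 5.74 × 0.216 = 1.24 ft.

y₂ = 1.24 ft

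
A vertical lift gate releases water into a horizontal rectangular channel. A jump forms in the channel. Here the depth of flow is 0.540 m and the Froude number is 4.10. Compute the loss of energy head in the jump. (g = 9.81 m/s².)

ΔE = 2.05 m

Fr₁ = 4.10 (given).
Sequent-depth ratio: y₂/y₁ = ½[√(1 + 8Fr₁²) − 1] = ½[√135.5 − 1] = 5.32.
y₂ = 5.32 × 0.540 = 2.87 m.
Head loss: ΔE = (y₂ − y₁)³/(4y₁y₂) = (2.87 − 0.540)³/(4×0.540×2.87) = 12.7/6.21 = 2.05 m.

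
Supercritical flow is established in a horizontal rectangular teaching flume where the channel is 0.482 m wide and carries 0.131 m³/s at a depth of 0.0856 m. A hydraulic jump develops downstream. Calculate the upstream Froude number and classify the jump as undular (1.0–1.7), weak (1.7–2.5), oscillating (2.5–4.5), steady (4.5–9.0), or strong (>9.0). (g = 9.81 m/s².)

Fr₁ = 3.46; oscillating jump

q = Q/b = 0.131/0.482 = 0.272 m²/s; V₁ = q/y₁ = 3.18 m/s. Fr₁ = V₁/√(g·y₁) = 3.46.
Fr₁ = 3.46 lies in the oscillating range.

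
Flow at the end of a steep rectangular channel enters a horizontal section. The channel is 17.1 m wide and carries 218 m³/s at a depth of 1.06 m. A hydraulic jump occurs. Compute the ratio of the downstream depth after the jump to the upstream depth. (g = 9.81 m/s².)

q = Q/b = 218/17.1 = 12.7 m²/s; V₁ = q/y₁ = 12.0 m/s. Fr₁ = V₁/√(g·y₁) = 3.73.
Sequent-depth ratio: y₂/y₁ = ½[√(1 + 8Fr₁²) − 1] = ½[√112.3 − 1] = 4.80.

y₂/y₁ = 4.80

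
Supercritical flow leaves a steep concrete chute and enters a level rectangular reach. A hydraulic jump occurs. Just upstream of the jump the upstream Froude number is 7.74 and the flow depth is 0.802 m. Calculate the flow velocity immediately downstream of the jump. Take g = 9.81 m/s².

V₂ = 2.08 m/s

Fr₁ = 7.74 (given).
Conjugate-depth relation: y₂/y₁ = ½[√(1 + 8Fr₁²) − 1] = ½[√480.3 − 1] = 10.5.
y₂ = 10.5 × 0.802 = 8.39 m.
V₁ = Fr₁·√(g·y₁) = 7.74×√(9.81×0.802) = 21.7 m/s; q = V₁·y₁ = 17.4 m²/s.
V₂ = q/y₂ = 17.4/8.39 = 2.08 m/s.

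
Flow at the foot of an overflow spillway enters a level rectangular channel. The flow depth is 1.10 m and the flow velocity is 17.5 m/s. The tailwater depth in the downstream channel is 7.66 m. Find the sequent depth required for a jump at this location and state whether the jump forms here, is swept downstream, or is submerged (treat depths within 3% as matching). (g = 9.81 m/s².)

Fr₁ = V₁/√(g·y₁) = 17.5/√(9.81×1.10) = 5.33.
Conjugate-depth relation: y₂/y₁ = ½[√(1 + 8Fr₁²) − 1] = ½[√228.0 − 1] = 7.05.
y₂ = 7.05 × 1.10 = 7.76 m.
Tailwater y_tw = 7.66 m: y_tw ≈ y₂, so the jump forms here.

y₂ = 7.76 m; the jump forms here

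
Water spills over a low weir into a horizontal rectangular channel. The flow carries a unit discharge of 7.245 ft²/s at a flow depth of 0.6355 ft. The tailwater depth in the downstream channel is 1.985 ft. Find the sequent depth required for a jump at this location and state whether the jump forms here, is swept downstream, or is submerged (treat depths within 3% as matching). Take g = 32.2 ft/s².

y₂ = 1.969 ft; the jump forms here

V₁ = q/y₁ = 7.245/0.6355 = 11.40 ft/s. Fr₁ = V₁/√(g·y₁) = 11.40/√(32.2×0.6355) = 2.520.
By Bélanger, y₂/y₁ = ½[√(1 + 8Fr₁²) − 1] = ½[√51.812 − 1] = 3.099.
y₂ = 3.099 × 0.6355 = 1.969 ft.
Tailwater y_tw = 1.985 ft: y_tw ≈ y₂, so the jump forms here.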